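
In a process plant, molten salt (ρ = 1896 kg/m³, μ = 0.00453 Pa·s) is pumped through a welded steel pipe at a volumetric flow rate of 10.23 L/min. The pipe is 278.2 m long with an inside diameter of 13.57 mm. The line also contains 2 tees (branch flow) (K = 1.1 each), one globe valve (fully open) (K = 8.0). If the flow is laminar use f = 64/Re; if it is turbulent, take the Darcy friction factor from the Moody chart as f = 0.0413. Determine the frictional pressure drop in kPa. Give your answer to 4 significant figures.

ΔP ≈ 1129 kPa

Q = 10.23 L/min = 10.23/60000 = 0.0001705 m³/s.
Cross-sectional area A = πD²/4 = π(0.01357)²/4 = 0.0001446 m²; mean velocity V = Q/A = 0.0001705/0.0001446 = 1.179 m/s.
Reynolds number Re = ρVD/μ = 1896 · 1.179 · 0.01357 / 0.00453 = 6696.
Re > 4000 → turbulent; use the Moody-chart value f = 0.0413.
Total minor-loss coefficient ΣK = 2·1.1 + 1·8 = 10.2.
ΔP = [f·L/D + ΣK]·(ρV²/2) = [0.0413·278.2/0.01357 + 10.2]·(1896·1.179²/2) = [846.7 + 10.2]·1318 = 1.129e+06 Pa.
ΔP = 1.129e+06 Pa = 1129 kPa.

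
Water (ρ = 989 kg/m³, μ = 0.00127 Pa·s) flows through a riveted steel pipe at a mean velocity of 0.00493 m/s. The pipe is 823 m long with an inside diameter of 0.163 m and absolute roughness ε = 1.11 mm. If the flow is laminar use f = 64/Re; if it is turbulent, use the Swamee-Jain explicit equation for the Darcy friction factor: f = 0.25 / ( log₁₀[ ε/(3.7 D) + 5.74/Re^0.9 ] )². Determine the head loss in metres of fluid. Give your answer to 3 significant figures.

h_f ≈ 6.40×10^-4 m

Reynolds number Re = ρVD/μ = 989 · 0.00493 · 0.163 / 0.00127 = 625.8.
Re < 2300 → laminar flow, so f = 64/Re = 64/625.8 = 0.1023 (the turbulent correlation is not needed).
Darcy-Weisbach: ΔP = f(L/D)(ρV²/2) = 0.1023·(823/0.163)·(989·0.00493²/2) = 0.1023·5049·0.01202 = 6.206 Pa.
Head loss h_f = ΔP/(ρg) = 6.206/(989·9.81) = 6.40×10^-4 m.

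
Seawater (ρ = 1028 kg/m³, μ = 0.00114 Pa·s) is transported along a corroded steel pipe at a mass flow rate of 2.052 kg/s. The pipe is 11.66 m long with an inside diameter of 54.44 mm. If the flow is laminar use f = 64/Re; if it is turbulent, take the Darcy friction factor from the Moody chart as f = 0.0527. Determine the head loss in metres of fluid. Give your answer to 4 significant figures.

A = πD²/4 = π(0.05444)²/4 = 0.002328 m²; mean velocity V = ṁ/(ρA) = 2.052/(1028 · 0.002328) = 0.8575 m/s.
Reynolds number Re = ρVD/μ = 1028 · 0.8575 · 0.05444 / 0.00114 = 4.21e+04.
Re > 4000 → turbulent; use the Moody-chart value f = 0.0527.
Darcy-Weisbach: ΔP = f(L/D)(ρV²/2) = 0.0527·(11.66/0.05444)·(1028·0.8575²/2) = 0.0527·214.2·378 = 4266 Pa.
Head loss h_f = ΔP/(ρg) = 4266/(1028·9.81) = 0.4231 m.

h_f ≈ 0.4231 m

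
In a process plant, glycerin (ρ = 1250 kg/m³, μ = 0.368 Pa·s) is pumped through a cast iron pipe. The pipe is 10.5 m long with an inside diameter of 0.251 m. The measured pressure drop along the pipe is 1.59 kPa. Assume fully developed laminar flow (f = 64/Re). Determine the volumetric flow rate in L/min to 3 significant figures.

For laminar flow, f = 64/Re with Re = ρVD/μ, so Darcy-Weisbach reduces to ΔP = 32μLV/D². Solving for V: V = ΔP·D²/(32μL) = 1590·(0.251)²/(32·0.368·10.5) = 0.8101 m/s.
Check: Re = ρVD/μ = 1250·0.8101·0.251/0.368 = 690.7 < 2300, so the laminar assumption holds.
Q = V·A = 0.8101·(π/4·0.251²) = 0.04009 m³/s = 2410 L/min.

Q ≈ 2410 L/min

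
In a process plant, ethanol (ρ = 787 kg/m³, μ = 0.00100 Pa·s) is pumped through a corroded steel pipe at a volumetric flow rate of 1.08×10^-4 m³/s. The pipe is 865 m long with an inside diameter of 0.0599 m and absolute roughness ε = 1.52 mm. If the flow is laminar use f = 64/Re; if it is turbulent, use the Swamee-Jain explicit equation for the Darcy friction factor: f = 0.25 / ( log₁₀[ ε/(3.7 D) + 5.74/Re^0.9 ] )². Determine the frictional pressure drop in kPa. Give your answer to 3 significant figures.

ΔP ≈ 0.296 kPa

Cross-sectional area A = πD²/4 = π(0.0599)²/4 = 0.002818 m²; mean velocity V = Q/A = 0.000108/0.002818 = 0.03832 m/s.
Reynolds number Re = ρVD/μ = 787 · 0.03832 · 0.0599 / 0.001 = 1807.
Re < 2300 → laminar flow, so f = 64/Re = 64/1807 = 0.03542 (the turbulent correlation is not needed).
Darcy-Weisbach: ΔP = f(L/D)(ρV²/2) = 0.03542·(865/0.0599)·(787·0.03832²/2) = 0.03542·1.444e+04·0.578 = 295.7 Pa.
ΔP = 295.7 Pa = 0.296 kPa.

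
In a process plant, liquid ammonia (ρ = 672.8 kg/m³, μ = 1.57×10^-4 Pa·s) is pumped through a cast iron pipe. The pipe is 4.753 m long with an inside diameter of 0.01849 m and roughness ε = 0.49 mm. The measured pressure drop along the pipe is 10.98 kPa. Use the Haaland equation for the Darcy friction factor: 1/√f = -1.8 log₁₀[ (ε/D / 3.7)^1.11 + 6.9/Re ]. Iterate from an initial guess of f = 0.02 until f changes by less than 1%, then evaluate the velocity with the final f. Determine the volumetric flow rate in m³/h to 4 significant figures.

Rearranging Darcy-Weisbach: V = √(2·ΔP·D/(f·L·ρ)). With ε/D = 0.00049/0.01849 = 0.0265, iterate starting from f = 0.02:
  f = 0.02 → V = √(2·1.098e+04·0.01849/(0.02·4.753·672.8)) = 2.52 m/s; Re = ρVD/μ = 1.996e+05; f → 0.05461
  f = 0.05461 → V = 1.525 m/s; Re = 1.208e+05; f → 0.05472
Converged (Δf/f < 1%). With the final f = 0.05472: V = √(2·1.098e+04·0.01849/(0.05472·4.753·672.8)) = 1.523 m/s.
Q = V·A = 1.523·(π/4·0.01849²) = 0.000409 m³/s = 1.472 m³/h.

Q ≈ 1.472 m³/h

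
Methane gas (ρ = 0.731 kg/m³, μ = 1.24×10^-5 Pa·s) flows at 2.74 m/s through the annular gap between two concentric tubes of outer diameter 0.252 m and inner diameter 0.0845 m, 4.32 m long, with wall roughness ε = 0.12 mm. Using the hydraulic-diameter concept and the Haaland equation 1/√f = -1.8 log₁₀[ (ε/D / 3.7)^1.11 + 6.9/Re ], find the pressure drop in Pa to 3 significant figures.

ΔP ≈ 1.80 Pa

Hydraulic diameter D_h = 4A/P = D_o - D_i = 0.252 - 0.0845 = 0.1675 m.
Re = ρVD_h/μ = 0.731·2.74·0.1675/1.24e-05 = 2.706e+04.
ε/D_h = 0.00012/0.1675 = 0.000716; Haaland gives 1/√f = -1.8 log₁₀[7.56e-05+0.000255] = 6.265, so f = 0.02548.
ΔP = f(L/D_h)(ρV²/2) = 0.02548·4.32/0.1675·2.744 = 1.803 Pa.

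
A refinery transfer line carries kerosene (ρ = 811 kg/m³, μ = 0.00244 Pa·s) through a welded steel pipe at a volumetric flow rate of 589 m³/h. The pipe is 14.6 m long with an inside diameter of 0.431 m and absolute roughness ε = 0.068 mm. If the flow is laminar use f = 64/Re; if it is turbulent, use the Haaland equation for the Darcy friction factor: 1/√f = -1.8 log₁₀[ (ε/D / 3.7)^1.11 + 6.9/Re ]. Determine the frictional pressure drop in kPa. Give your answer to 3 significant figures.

Q = 589 m³/h = 589/3600 = 0.1636 m³/s.
Cross-sectional area A = πD²/4 = π(0.431)²/4 = 0.1459 m²; mean velocity V = Q/A = 0.1636/0.1459 = 1.121 m/s.
Reynolds number Re = ρVD/μ = 811 · 1.121 · 0.431 / 0.00244 = 1.606e+05.
Re > 4000 → turbulent. Relative roughness ε/D = 6.8e-05/0.431 = 0.000158. Haaland: 1/√f = -1.8 log₁₀[(0.000158/3.7)^1.11 + 6.9/1.606e+05] = -1.8 log₁₀[1.41e-05 + 4.3e-05] = 7.639, so f = 0.01714.
Darcy-Weisbach: ΔP = f(L/D)(ρV²/2) = 0.01714·(14.6/0.431)·(811·1.121²/2) = 0.01714·33.87·510 = 296 Pa.
ΔP = 296 Pa = 0.296 kPa.

ΔP ≈ 0.296 kPa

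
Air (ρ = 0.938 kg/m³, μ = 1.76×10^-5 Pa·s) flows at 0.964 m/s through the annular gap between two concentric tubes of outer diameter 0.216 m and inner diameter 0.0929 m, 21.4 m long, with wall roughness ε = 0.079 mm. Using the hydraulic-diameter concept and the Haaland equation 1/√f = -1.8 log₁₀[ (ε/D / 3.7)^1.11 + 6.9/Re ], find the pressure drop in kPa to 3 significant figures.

ΔP ≈ 0.00271 kPa

Hydraulic diameter D_h = 4A/P = D_o - D_i = 0.216 - 0.0929 = 0.1231 m.
Re = ρVD_h/μ = 0.938·0.964·0.1231/1.76e-05 = 6324.
ε/D_h = 7.9e-05/0.1231 = 0.000642; Haaland gives 1/√f = -1.8 log₁₀[6.69e-05+0.00109] = 5.285, so f = 0.0358.
ΔP = f(L/D_h)(ρV²/2) = 0.0358·21.4/0.1231·0.4358 = 2.712 Pa.
ΔP = 0.00271 kPa.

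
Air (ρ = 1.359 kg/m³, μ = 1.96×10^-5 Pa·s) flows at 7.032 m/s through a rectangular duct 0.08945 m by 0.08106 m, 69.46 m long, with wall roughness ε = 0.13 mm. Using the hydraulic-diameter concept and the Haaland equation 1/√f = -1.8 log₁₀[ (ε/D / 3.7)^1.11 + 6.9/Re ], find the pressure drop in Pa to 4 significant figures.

Hydraulic diameter D_h = 4A/P = 4·(0.08945·0.08106)/(2·(0.08945+0.08106)) = 0.029/0.341 = 0.08505 m.
Re = ρVD_h/μ = 1.359·7.032·0.08505/1.96e-05 = 4.147e+04.
ε/D_h = 0.00013/0.08505 = 0.00153; Haaland gives 1/√f = -1.8 log₁₀[0.000175+0.000166] = 6.239, so f = 0.02569.
ΔP = f(L/D_h)(ρV²/2) = 0.02569·69.46/0.08505·33.6 = 704.9 Pa.

ΔP ≈ 704.9 Pa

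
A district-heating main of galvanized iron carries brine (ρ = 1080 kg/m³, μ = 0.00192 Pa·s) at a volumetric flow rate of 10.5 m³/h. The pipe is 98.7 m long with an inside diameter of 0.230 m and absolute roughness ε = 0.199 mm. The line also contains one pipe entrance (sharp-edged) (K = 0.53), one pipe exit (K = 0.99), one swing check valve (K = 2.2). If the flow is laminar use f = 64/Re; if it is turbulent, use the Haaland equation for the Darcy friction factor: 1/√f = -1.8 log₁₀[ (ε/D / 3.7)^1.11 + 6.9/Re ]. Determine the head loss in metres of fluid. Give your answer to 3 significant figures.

Q = 10.5 m³/h = 10.5/3600 = 0.002917 m³/s.
Cross-sectional area A = πD²/4 = π(0.23)²/4 = 0.04155 m²; mean velocity V = Q/A = 0.002917/0.04155 = 0.0702 m/s.
Reynolds number Re = ρVD/μ = 1080 · 0.0702 · 0.23 / 0.00192 = 9082.
Re > 4000 → turbulent. Relative roughness ε/D = 0.000199/0.23 = 0.000865. Haaland: 1/√f = -1.8 log₁₀[(0.000865/3.7)^1.11 + 6.9/9082] = -1.8 log₁₀[9.32e-05 + 0.00076] = 5.524, so f = 0.03277.
Total minor-loss coefficient ΣK = 1·0.53 + 1·0.99 + 1·2.2 = 3.72.
ΔP = [f·L/D + ΣK]·(ρV²/2) = [0.03277·98.7/0.23 + 3.72]·(1080·0.0702²/2) = [14.06 + 3.72]·2.661 = 47.32 Pa.
Head loss h_f = ΔP/(ρg) = 47.32/(1080·9.81) = 0.00447 m.

h_f ≈ 0.00447 m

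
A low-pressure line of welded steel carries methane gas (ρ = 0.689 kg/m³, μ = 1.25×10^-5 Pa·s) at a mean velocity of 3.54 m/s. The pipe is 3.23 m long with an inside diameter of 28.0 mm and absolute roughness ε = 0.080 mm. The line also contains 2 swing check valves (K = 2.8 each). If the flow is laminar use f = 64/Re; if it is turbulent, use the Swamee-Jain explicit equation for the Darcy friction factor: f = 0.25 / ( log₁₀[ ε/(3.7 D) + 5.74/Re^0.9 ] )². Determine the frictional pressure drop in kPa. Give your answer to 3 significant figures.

ΔP ≈ 0.0443 kPa

Reynolds number Re = ρVD/μ = 0.689 · 3.54 · 0.028 / 1.25e-05 = 5463.
Re > 4000 → turbulent. Relative roughness ε/D = 8e-05/0.028 = 0.00286. Swamee-Jain: f = 0.25/(log₁₀[0.00286/3.7 + 5.74/5463^0.9])² = 0.25/(log₁₀[0.000772 + 0.00248])² = 0.25/(-2.487)² = 0.04041.
Total minor-loss coefficient ΣK = 2·2.8 = 5.6.
ΔP = [f·L/D + ΣK]·(ρV²/2) = [0.04041·3.23/0.028 + 5.6]·(0.689·3.54²/2) = [4.662 + 5.6]·4.317 = 44.3 Pa.
ΔP = 44.3 Pa = 0.0443 kPa.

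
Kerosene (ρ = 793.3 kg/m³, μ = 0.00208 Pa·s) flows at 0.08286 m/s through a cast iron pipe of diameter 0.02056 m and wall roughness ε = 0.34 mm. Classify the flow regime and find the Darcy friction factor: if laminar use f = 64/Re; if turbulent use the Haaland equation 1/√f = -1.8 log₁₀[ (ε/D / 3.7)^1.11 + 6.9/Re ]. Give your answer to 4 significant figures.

Re = ρVD/μ = 793.3·0.08286·0.02056/0.00208 = 649.7.
Re < 2300 → laminar, so f = 64/Re = 0.0985 (roughness is irrelevant in laminar flow).

f ≈ 0.09850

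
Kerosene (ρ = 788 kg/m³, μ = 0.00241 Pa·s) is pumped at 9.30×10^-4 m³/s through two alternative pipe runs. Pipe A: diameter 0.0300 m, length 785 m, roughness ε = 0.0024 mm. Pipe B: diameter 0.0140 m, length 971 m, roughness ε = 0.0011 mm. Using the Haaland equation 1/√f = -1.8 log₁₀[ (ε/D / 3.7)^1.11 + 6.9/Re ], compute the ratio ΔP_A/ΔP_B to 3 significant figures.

Pipe A: V = Q/A = 0.00093/0.0007069 = 1.316 m/s; Re = 1.291e+04; ε/D = 8e-05; Haaland → f = 0.02892; ΔP_A = f(L/D)(ρV²/2) = 5.162e+05 Pa.
Pipe B: V = Q/A = 0.00093/0.0001539 = 6.041 m/s; Re = 2.766e+04; ε/D = 7.86e-05; Haaland → f = 0.02392; ΔP_B = f(L/D)(ρV²/2) = 2.386e+07 Pa.
ΔP_A/ΔP_B = 5.162e+05/2.386e+07 = 0.0216.

ΔP_A/ΔP_B ≈ 0.0216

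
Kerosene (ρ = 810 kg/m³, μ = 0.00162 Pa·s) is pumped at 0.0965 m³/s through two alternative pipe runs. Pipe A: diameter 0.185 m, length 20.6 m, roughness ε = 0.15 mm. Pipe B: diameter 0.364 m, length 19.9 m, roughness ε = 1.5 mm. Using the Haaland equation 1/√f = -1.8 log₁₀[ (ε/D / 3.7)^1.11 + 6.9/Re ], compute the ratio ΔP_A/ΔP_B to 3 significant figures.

Pipe A: V = Q/A = 0.0965/0.02688 = 3.59 m/s; Re = 3.321e+05; ε/D = 0.000811; Haaland → f = 0.0196; ΔP_A = f(L/D)(ρV²/2) = 1.139e+04 Pa.
Pipe B: V = Q/A = 0.0965/0.1041 = 0.9273 m/s; Re = 1.688e+05; ε/D = 0.00412; Haaland → f = 0.0293; ΔP_B = f(L/D)(ρV²/2) = 557.9 Pa.
ΔP_A/ΔP_B = 1.139e+04/557.9 = 20.4.

ΔP_A/ΔP_B ≈ 20.4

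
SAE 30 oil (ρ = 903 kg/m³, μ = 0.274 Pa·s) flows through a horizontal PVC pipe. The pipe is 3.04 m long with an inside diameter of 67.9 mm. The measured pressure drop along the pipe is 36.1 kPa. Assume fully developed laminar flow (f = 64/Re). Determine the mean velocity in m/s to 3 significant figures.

For laminar flow, f = 64/Re with Re = ρVD/μ, so Darcy-Weisbach reduces to ΔP = 32μLV/D². Solving for V: V = ΔP·D²/(32μL) = 3.61e+04·(0.0679)²/(32·0.274·3.04) = 6.244 m/s.
Check: Re = ρVD/μ = 903·6.244·0.0679/0.274 = 1397 < 2300, so the laminar assumption holds.

V ≈ 6.24 m/s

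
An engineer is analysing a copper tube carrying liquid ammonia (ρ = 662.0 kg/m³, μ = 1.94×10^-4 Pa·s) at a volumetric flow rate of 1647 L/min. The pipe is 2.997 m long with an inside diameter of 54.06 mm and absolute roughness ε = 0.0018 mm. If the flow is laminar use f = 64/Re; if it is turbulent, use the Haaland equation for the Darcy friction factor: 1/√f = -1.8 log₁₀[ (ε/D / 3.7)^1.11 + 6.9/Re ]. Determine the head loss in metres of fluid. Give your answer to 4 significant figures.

Q = 1647 L/min = 1647/60000 = 0.02745 m³/s.
Cross-sectional area A = πD²/4 = π(0.05406)²/4 = 0.002295 m²; mean velocity V = Q/A = 0.02745/0.002295 = 11.96 m/s.
Reynolds number Re = ρVD/μ = 662 · 11.96 · 0.05406 / 0.000194 = 2.206e+06.
Re > 4000 → turbulent. Relative roughness ε/D = 1.8e-06/0.05406 = 3.33e-05. Haaland: 1/√f = -1.8 log₁₀[(3.33e-05/3.7)^1.11 + 6.9/2.206e+06] = -1.8 log₁₀[2.51e-06 + 3.13e-06] = 9.448, so f = 0.0112.
Darcy-Weisbach: ΔP = f(L/D)(ρV²/2) = 0.0112·(2.997/0.05406)·(662·11.96²/2) = 0.0112·55.44·4.734e+04 = 2.94e+04 Pa.
Head loss h_f = ΔP/(ρg) = 2.94e+04/(662·9.81) = 4.527 m.

h_f ≈ 4.527 m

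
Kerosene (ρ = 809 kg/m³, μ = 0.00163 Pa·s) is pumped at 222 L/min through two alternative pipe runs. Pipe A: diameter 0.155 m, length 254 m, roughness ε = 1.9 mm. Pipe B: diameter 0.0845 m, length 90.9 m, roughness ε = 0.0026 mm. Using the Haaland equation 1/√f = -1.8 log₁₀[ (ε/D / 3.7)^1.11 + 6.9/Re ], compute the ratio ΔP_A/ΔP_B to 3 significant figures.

ΔP_A/ΔP_B ≈ 0.248

Pipe A: V = Q/A = 0.0037/0.01887 = 0.1961 m/s; Re = 1.508e+04; ε/D = 0.0123; Haaland → f = 0.04386; ΔP_A = f(L/D)(ρV²/2) = 1118 Pa.
Pipe B: V = Q/A = 0.0037/0.005608 = 0.6598 m/s; Re = 2.767e+04; ε/D = 3.08e-05; Haaland → f = 0.02383; ΔP_B = f(L/D)(ρV²/2) = 4513 Pa.
ΔP_A/ΔP_B = 1118/4513 = 0.248.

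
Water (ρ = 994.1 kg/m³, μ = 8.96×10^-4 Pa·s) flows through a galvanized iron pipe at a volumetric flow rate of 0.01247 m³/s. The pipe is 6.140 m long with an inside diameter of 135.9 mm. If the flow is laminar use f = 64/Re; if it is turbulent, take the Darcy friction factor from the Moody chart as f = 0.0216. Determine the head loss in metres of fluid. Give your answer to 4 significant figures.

h_f ≈ 0.03676 m

Cross-sectional area A = πD²/4 = π(0.1359)²/4 = 0.01451 m²; mean velocity V = Q/A = 0.01247/0.01451 = 0.8597 m/s.
Reynolds number Re = ρVD/μ = 994.1 · 0.8597 · 0.1359 / 0.000896 = 1.296e+05.
Re > 4000 → turbulent; use the Moody-chart value f = 0.0216.
Darcy-Weisbach: ΔP = f(L/D)(ρV²/2) = 0.0216·(6.14/0.1359)·(994.1·0.8597²/2) = 0.0216·45.18·367.3 = 358.5 Pa.
Head loss h_f = ΔP/(ρg) = 358.5/(994.1·9.81) = 0.03676 m.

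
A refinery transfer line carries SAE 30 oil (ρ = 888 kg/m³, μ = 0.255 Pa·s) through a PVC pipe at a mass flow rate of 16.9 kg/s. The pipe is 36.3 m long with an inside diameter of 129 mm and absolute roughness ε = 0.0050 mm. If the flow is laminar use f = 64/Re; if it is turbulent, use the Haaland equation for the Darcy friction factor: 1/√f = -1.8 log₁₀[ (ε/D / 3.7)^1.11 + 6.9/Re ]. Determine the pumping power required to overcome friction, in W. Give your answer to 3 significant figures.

P ≈ 493 W

A = πD²/4 = π(0.129)²/4 = 0.01307 m²; mean velocity V = ṁ/(ρA) = 16.9/(888 · 0.01307) = 1.456 m/s.
Reynolds number Re = ρVD/μ = 888 · 1.456 · 0.129 / 0.255 = 654.1.
Re < 2300 → laminar flow, so f = 64/Re = 64/654.1 = 0.09784 (the turbulent correlation is not needed).
Darcy-Weisbach: ΔP = f(L/D)(ρV²/2) = 0.09784·(36.3/0.129)·(888·1.456²/2) = 0.09784·281.4·941.4 = 2.592e+04 Pa.
Q = ṁ/ρ = 16.9/888 = 0.01903 m³/s.
Pumping power P = QΔP = 0.01903·2.592e+04 = 493.3 W = 493 W.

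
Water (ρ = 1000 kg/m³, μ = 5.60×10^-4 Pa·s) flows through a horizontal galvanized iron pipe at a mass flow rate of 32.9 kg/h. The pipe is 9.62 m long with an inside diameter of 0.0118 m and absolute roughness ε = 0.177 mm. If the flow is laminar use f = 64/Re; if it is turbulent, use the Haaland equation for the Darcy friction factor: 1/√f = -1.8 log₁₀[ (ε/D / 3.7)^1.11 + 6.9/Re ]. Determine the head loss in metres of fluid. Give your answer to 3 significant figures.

h_f ≈ 0.0105 m

ṁ = 32.9 kg/h = 32.9/3600 = 0.009139 kg/s.
A = πD²/4 = π(0.0118)²/4 = 0.0001094 m²; mean velocity V = ṁ/(ρA) = 0.009139/(1000 · 0.0001094) = 0.08357 m/s.
Reynolds number Re = ρVD/μ = 1000 · 0.08357 · 0.0118 / 0.00056 = 1761.
Re < 2300 → laminar flow, so f = 64/Re = 64/1761 = 0.03635 (the turbulent correlation is not needed).
Darcy-Weisbach: ΔP = f(L/D)(ρV²/2) = 0.03635·(9.62/0.0118)·(1000·0.08357²/2) = 0.03635·815.3·3.492 = 103.5 Pa.
Head loss h_f = ΔP/(ρg) = 103.5/(1000·9.81) = 0.0105 m.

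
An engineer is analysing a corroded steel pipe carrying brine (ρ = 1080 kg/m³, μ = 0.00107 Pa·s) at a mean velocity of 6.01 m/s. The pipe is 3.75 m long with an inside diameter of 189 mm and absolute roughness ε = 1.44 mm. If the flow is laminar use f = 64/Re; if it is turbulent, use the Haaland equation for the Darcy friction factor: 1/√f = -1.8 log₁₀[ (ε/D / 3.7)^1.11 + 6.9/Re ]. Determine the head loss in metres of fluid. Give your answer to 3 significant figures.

h_f ≈ 1.27 m

Reynolds number Re = ρVD/μ = 1080 · 6.01 · 0.189 / 0.00107 = 1.147e+06.
Re > 4000 → turbulent. Relative roughness ε/D = 0.00144/0.189 = 0.00762. Haaland: 1/√f = -1.8 log₁₀[(0.00762/3.7)^1.11 + 6.9/1.147e+06] = -1.8 log₁₀[0.00104 + 6.02e-06] = 5.363, so f = 0.03477.
Darcy-Weisbach: ΔP = f(L/D)(ρV²/2) = 0.03477·(3.75/0.189)·(1080·6.01²/2) = 0.03477·19.84·1.95e+04 = 1.346e+04 Pa.
Head loss h_f = ΔP/(ρg) = 1.346e+04/(1080·9.81) = 1.27 m.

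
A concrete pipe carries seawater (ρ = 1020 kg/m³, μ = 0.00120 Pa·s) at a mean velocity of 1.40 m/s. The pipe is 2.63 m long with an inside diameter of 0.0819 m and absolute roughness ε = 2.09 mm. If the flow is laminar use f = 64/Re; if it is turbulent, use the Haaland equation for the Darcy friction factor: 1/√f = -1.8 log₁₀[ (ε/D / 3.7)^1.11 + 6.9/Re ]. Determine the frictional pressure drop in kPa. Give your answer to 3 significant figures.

Reynolds number Re = ρVD/μ = 1020 · 1.4 · 0.0819 / 0.0012 = 9.746e+04.
Re > 4000 → turbulent. Relative roughness ε/D = 0.00209/0.0819 = 0.0255. Haaland: 1/√f = -1.8 log₁₀[(0.0255/3.7)^1.11 + 6.9/9.746e+04] = -1.8 log₁₀[0.00399 + 7.08e-05] = 4.305, so f = 0.05397.
Darcy-Weisbach: ΔP = f(L/D)(ρV²/2) = 0.05397·(2.63/0.0819)·(1020·1.4²/2) = 0.05397·32.11·999.6 = 1732 Pa.
ΔP = 1732 Pa = 1.73 kPa.

ΔP ≈ 1.73 kPa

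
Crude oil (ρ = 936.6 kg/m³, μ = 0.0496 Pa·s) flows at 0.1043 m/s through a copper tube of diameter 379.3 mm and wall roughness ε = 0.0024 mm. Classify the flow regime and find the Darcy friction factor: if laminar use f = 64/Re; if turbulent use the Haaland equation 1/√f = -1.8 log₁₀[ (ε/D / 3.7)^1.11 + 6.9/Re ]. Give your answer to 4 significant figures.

f ≈ 0.08567

Re = ρVD/μ = 936.6·0.1043·0.3793/0.0496 = 747.
Re < 2300 → laminar, so f = 64/Re = 0.08567 (roughness is irrelevant in laminar flow).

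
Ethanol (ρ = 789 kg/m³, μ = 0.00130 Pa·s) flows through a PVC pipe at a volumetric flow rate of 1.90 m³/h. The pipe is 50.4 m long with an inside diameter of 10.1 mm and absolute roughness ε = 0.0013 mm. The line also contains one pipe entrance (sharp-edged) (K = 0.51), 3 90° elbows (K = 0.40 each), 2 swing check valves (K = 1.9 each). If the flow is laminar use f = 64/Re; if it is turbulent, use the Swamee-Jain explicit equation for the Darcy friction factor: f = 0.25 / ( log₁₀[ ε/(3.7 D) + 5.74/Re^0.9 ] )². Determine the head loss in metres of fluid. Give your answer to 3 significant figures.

h_f ≈ 258 m

Q = 1.90 m³/h = 1.90/3600 = 0.0005278 m³/s.
Cross-sectional area A = πD²/4 = π(0.0101)²/4 = 8.012e-05 m²; mean velocity V = Q/A = 0.0005278/8.012e-05 = 6.587 m/s.
Reynolds number Re = ρVD/μ = 789 · 6.587 · 0.0101 / 0.0013 = 4.038e+04.
Re > 4000 → turbulent. Relative roughness ε/D = 1.3e-06/0.0101 = 0.000129. Swamee-Jain: f = 0.25/(log₁₀[0.000129/3.7 + 5.74/4.038e+04^0.9])² = 0.25/(log₁₀[3.48e-05 + 0.000411])² = 0.25/(-3.351)² = 0.02226.
Total minor-loss coefficient ΣK = 1·0.51 + 3·0.4 + 2·1.9 = 5.51.
ΔP = [f·L/D + ΣK]·(ρV²/2) = [0.02226·50.4/0.0101 + 5.51]·(789·6.587²/2) = [111.1 + 5.51]·1.712e+04 = 1.996e+06 Pa.
Head loss h_f = ΔP/(ρg) = 1.996e+06/(789·9.81) = 258 m.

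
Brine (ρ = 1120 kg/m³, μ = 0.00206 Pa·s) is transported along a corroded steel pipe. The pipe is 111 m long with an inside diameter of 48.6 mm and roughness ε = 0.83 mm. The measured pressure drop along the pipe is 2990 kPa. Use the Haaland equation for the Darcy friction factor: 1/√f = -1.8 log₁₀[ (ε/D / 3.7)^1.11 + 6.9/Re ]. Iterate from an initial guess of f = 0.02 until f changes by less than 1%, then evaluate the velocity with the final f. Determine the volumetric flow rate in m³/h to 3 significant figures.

Rearranging Darcy-Weisbach: V = √(2·ΔP·D/(f·L·ρ)). With ε/D = 0.00083/0.0486 = 0.0171, iterate starting from f = 0.02:
  f = 0.02 → V = √(2·2.99e+06·0.0486/(0.02·111·1120)) = 10.81 m/s; Re = ρVD/μ = 2.857e+05; f → 0.04606
  f = 0.04606 → V = 7.124 m/s; Re = 1.882e+05; f → 0.04613
Converged (Δf/f < 1%). With the final f = 0.04613: V = √(2·2.99e+06·0.0486/(0.04613·111·1120)) = 7.118 m/s.
Q = V·A = 7.118·(π/4·0.0486²) = 0.01321 m³/s = 47.5 m³/h.

Q ≈ 47.5 m³/h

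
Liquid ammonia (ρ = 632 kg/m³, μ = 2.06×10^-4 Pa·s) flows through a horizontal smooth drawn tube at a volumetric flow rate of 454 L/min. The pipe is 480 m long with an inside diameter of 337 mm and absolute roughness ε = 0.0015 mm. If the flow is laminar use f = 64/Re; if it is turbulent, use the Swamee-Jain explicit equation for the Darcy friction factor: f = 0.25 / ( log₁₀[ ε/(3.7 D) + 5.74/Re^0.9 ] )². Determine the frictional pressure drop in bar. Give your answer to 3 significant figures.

ΔP ≈ 5.96×10^-4 bar

Q = 454 L/min = 454/60000 = 0.007567 m³/s.
Cross-sectional area A = πD²/4 = π(0.337)²/4 = 0.0892 m²; mean velocity V = Q/A = 0.007567/0.0892 = 0.08483 m/s.
Reynolds number Re = ρVD/μ = 632 · 0.08483 · 0.337 / 0.000206 = 8.771e+04.
Re > 4000 → turbulent. Relative roughness ε/D = 1.5e-06/0.337 = 4.45e-06. Swamee-Jain: f = 0.25/(log₁₀[4.45e-06/3.7 + 5.74/8.771e+04^0.9])² = 0.25/(log₁₀[1.2e-06 + 0.000204])² = 0.25/(-3.687)² = 0.01839.
Darcy-Weisbach: ΔP = f(L/D)(ρV²/2) = 0.01839·(480/0.337)·(632·0.08483²/2) = 0.01839·1424·2.274 = 59.56 Pa.
ΔP = 59.56 Pa = 5.96×10^-4 bar.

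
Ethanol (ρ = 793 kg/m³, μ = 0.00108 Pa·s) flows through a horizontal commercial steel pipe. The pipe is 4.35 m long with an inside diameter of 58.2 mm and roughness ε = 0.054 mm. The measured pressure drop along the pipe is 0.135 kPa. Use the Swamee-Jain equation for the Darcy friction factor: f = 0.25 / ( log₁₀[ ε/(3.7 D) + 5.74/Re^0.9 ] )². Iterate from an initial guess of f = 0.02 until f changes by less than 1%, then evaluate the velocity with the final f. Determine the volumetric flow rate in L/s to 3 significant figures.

Rearranging Darcy-Weisbach: V = √(2·ΔP·D/(f·L·ρ)). With ε/D = 5.4e-05/0.0582 = 0.000928, iterate starting from f = 0.02:
  f = 0.02 → V = √(2·135·0.0582/(0.02·4.35·793)) = 0.4773 m/s; Re = ρVD/μ = 2.039e+04; f → 0.02786
  f = 0.02786 → V = 0.4044 m/s; Re = 1.728e+04; f → 0.0288
  f = 0.0288 → V = 0.3977 m/s; Re = 1.699e+04; f → 0.0289
Converged (Δf/f < 1%). With the final f = 0.0289: V = √(2·135·0.0582/(0.0289·4.35·793)) = 0.397 m/s.
Q = V·A = 0.397·(π/4·0.0582²) = 0.001056 m³/s = 1.06 L/s.

Q ≈ 1.06 L/s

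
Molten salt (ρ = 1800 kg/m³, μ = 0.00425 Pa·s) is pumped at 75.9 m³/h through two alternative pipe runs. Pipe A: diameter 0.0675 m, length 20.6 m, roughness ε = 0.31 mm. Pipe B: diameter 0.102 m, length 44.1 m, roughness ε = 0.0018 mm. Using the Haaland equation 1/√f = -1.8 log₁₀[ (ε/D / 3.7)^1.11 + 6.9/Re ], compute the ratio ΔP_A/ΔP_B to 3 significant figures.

Pipe A: V = Q/A = 0.02108/0.003578 = 5.892 m/s; Re = 1.684e+05; ε/D = 0.00459; Haaland → f = 0.0302; ΔP_A = f(L/D)(ρV²/2) = 2.879e+05 Pa.
Pipe B: V = Q/A = 0.02108/0.008171 = 2.58 m/s; Re = 1.115e+05; ε/D = 1.76e-05; Haaland → f = 0.0175; ΔP_B = f(L/D)(ρV²/2) = 4.533e+04 Pa.
ΔP_A/ΔP_B = 2.879e+05/4.533e+04 = 6.35.

ΔP_A/ΔP_B ≈ 6.35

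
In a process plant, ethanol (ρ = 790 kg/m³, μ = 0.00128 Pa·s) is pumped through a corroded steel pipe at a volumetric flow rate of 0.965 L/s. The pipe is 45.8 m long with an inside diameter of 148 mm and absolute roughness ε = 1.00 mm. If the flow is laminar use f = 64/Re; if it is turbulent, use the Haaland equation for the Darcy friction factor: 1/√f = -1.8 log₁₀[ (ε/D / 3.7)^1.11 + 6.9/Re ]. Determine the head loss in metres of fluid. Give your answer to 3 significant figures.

h_f ≈ 0.00219 m

Q = 0.965 L/s = 0.965/1000 = 0.000965 m³/s.
Cross-sectional area A = πD²/4 = π(0.148)²/4 = 0.0172 m²; mean velocity V = Q/A = 0.000965/0.0172 = 0.05609 m/s.
Reynolds number Re = ρVD/μ = 790 · 0.05609 · 0.148 / 0.00128 = 5124.
Re > 4000 → turbulent. Relative roughness ε/D = 0.001/0.148 = 0.00676. Haaland: 1/√f = -1.8 log₁₀[(0.00676/3.7)^1.11 + 6.9/5124] = -1.8 log₁₀[0.000913 + 0.00135] = 4.763, so f = 0.04408.
Darcy-Weisbach: ΔP = f(L/D)(ρV²/2) = 0.04408·(45.8/0.148)·(790·0.05609²/2) = 0.04408·309.5·1.243 = 16.95 Pa.
Head loss h_f = ΔP/(ρg) = 16.95/(790·9.81) = 0.00219 m.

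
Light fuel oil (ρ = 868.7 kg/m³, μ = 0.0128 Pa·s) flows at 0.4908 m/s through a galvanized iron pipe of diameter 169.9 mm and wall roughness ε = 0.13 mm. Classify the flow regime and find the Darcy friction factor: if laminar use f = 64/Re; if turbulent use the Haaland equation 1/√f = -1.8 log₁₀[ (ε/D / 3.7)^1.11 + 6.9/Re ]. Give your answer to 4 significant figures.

Re = ρVD/μ = 868.7·0.4908·0.1699/0.0128 = 5659.
Re > 4000 → turbulent. ε/D = 0.00013/0.1699 = 0.000765; Haaland: 1/√f = -1.8 log₁₀[8.13e-05 + 0.00122] = 5.195, so f = 0.03706.

f ≈ 0.03706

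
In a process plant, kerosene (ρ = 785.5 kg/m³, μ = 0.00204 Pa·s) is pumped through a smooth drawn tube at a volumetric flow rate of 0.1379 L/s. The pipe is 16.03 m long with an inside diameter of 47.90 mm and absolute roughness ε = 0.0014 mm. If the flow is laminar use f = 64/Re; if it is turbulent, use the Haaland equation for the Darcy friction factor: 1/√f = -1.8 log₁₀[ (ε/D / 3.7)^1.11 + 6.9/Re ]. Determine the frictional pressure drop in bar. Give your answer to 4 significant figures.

ΔP ≈ 3.490×10^-4 bar

Q = 0.1379 L/s = 0.1379/1000 = 0.0001379 m³/s.
Cross-sectional area A = πD²/4 = π(0.0479)²/4 = 0.001802 m²; mean velocity V = Q/A = 0.0001379/0.001802 = 0.07653 m/s.
Reynolds number Re = ρVD/μ = 785.5 · 0.07653 · 0.0479 / 0.00204 = 1411.
Re < 2300 → laminar flow, so f = 64/Re = 64/1411 = 0.04534 (the turbulent correlation is not needed).
Darcy-Weisbach: ΔP = f(L/D)(ρV²/2) = 0.04534·(16.03/0.0479)·(785.5·0.07653²/2) = 0.04534·334.7·2.3 = 34.9 Pa.
ΔP = 34.9 Pa = 3.490×10^-4 bar.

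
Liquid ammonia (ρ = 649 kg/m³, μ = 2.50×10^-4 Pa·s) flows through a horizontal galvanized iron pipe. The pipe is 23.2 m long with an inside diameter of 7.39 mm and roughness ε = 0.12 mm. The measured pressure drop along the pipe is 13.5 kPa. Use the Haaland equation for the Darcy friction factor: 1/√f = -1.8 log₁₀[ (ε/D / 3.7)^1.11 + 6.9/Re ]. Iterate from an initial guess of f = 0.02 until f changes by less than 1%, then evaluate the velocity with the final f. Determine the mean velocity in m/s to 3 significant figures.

V ≈ 0.520 m/s

Rearranging Darcy-Weisbach: V = √(2·ΔP·D/(f·L·ρ)). With ε/D = 0.00012/0.00739 = 0.0162, iterate starting from f = 0.02:
  f = 0.02 → V = √(2·1.35e+04·0.00739/(0.02·23.2·649)) = 0.814 m/s; Re = ρVD/μ = 1.562e+04; f → 0.04769
  f = 0.04769 → V = 0.5272 m/s; Re = 1.011e+04; f → 0.04903
  f = 0.04903 → V = 0.5199 m/s; Re = 9974; f → 0.04908
Converged (Δf/f < 1%). With the final f = 0.04908: V = √(2·1.35e+04·0.00739/(0.04908·23.2·649)) = 0.5196 m/s.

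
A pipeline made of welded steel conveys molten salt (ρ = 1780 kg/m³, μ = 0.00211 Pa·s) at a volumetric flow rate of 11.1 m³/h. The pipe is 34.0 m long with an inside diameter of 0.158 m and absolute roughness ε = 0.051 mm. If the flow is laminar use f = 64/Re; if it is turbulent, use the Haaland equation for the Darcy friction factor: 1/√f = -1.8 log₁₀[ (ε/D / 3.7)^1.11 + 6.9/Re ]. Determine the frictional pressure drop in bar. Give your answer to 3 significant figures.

ΔP ≈ 0.00123 bar

Q = 11.1 m³/h = 11.1/3600 = 0.003083 m³/s.
Cross-sectional area A = πD²/4 = π(0.158)²/4 = 0.01961 m²; mean velocity V = Q/A = 0.003083/0.01961 = 0.1573 m/s.
Reynolds number Re = ρVD/μ = 1780 · 0.1573 · 0.158 / 0.00211 = 2.096e+04.
Re > 4000 → turbulent. Relative roughness ε/D = 5.1e-05/0.158 = 0.000323. Haaland: 1/√f = -1.8 log₁₀[(0.000323/3.7)^1.11 + 6.9/2.096e+04] = -1.8 log₁₀[3.12e-05 + 0.000329] = 6.198, so f = 0.02603.
Darcy-Weisbach: ΔP = f(L/D)(ρV²/2) = 0.02603·(34/0.158)·(1780·0.1573²/2) = 0.02603·215.2·22.01 = 123.3 Pa.
ΔP = 123.3 Pa = 0.00123 bar.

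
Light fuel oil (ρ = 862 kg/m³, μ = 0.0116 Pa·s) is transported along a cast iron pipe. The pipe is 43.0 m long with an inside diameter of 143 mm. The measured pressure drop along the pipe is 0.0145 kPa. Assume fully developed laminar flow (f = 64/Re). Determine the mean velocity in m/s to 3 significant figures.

V ≈ 0.0186 m/s

For laminar flow, f = 64/Re with Re = ρVD/μ, so Darcy-Weisbach reduces to ΔP = 32μLV/D². Solving for V: V = ΔP·D²/(32μL) = 14.5·(0.143)²/(32·0.0116·43) = 0.01858 m/s.
Check: Re = ρVD/μ = 862·0.01858·0.143/0.0116 = 197.4 < 2300, so the laminar assumption holds.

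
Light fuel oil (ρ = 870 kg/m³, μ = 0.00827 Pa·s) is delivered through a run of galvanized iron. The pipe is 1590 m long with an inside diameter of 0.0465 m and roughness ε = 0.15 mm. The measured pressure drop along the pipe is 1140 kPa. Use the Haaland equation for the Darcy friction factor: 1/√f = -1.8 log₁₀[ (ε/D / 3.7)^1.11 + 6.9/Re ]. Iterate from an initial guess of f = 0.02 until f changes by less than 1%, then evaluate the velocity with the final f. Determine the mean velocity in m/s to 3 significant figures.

Rearranging Darcy-Weisbach: V = √(2·ΔP·D/(f·L·ρ)). With ε/D = 0.00015/0.0465 = 0.00323, iterate starting from f = 0.02:
  f = 0.02 → V = √(2·1.14e+06·0.0465/(0.02·1590·870)) = 1.958 m/s; Re = ρVD/μ = 9576; f → 0.03547
  f = 0.03547 → V = 1.47 m/s; Re = 7191; f → 0.03757
  f = 0.03757 → V = 1.428 m/s; Re = 6987; f → 0.03781
Converged (Δf/f < 1%). With the final f = 0.03781: V = √(2·1.14e+06·0.0465/(0.03781·1590·870)) = 1.424 m/s.

V ≈ 1.42 m/s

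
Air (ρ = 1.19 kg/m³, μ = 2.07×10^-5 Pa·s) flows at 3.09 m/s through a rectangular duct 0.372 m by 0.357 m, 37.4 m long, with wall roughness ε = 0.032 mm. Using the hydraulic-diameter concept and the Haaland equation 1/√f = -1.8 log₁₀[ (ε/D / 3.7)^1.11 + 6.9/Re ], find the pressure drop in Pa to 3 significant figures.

Hydraulic diameter D_h = 4A/P = 4·(0.372·0.357)/(2·(0.372+0.357)) = 0.5312/1.458 = 0.3643 m.
Re = ρVD_h/μ = 1.19·3.09·0.3643/2.07e-05 = 6.472e+04.
ε/D_h = 3.2e-05/0.3643 = 8.78e-05; Haaland gives 1/√f = -1.8 log₁₀[7.36e-06+0.000107] = 7.098, so f = 0.01985.
ΔP = f(L/D_h)(ρV²/2) = 0.01985·37.4/0.3643·5.681 = 11.58 Pa.

ΔP ≈ 11.6 Pa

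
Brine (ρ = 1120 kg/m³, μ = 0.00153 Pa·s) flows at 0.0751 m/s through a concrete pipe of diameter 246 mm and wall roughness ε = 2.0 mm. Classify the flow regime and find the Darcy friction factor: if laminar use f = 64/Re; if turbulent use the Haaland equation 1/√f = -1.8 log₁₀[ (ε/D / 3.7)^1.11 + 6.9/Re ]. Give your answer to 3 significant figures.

Re = ρVD/μ = 1120·0.0751·0.246/0.00153 = 1.352e+04.
Re > 4000 → turbulent. ε/D = 0.002/0.246 = 0.00813; Haaland: 1/√f = -1.8 log₁₀[0.00112 + 0.00051] = 5.018, so f = 0.03972.

f ≈ 0.0397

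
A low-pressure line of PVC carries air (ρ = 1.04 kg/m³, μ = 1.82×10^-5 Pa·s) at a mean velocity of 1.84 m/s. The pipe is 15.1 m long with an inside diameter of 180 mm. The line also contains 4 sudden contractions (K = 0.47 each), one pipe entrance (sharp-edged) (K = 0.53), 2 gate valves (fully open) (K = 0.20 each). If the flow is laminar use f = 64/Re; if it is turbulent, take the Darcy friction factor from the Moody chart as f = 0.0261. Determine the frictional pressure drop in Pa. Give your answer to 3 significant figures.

ΔP ≈ 8.80 Pa

Reynolds number Re = ρVD/μ = 1.04 · 1.84 · 0.18 / 1.82e-05 = 1.893e+04.
Re > 4000 → turbulent; use the Moody-chart value f = 0.0261.
Total minor-loss coefficient ΣK = 4·0.47 + 1·0.53 + 2·0.2 = 2.81.
ΔP = [f·L/D + ΣK]·(ρV²/2) = [0.0261·15.1/0.18 + 2.81]·(1.04·1.84²/2) = [2.19 + 2.81]·1.761 = 8.802 Pa.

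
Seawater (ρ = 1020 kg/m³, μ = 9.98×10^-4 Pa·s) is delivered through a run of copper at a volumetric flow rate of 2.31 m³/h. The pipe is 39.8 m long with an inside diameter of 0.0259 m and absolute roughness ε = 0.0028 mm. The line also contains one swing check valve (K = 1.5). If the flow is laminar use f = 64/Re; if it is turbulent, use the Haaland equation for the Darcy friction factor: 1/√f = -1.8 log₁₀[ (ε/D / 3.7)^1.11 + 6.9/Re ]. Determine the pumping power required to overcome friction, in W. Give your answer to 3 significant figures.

P ≈ 18.0 W

Q = 2.31 m³/h = 2.31/3600 = 0.0006417 m³/s.
Cross-sectional area A = πD²/4 = π(0.0259)²/4 = 0.0005269 m²; mean velocity V = Q/A = 0.0006417/0.0005269 = 1.218 m/s.
Reynolds number Re = ρVD/μ = 1020 · 1.218 · 0.0259 / 0.000998 = 3.224e+04.
Re > 4000 → turbulent. Relative roughness ε/D = 2.8e-06/0.0259 = 0.000108. Haaland: 1/√f = -1.8 log₁₀[(0.000108/3.7)^1.11 + 6.9/3.224e+04] = -1.8 log₁₀[9.27e-06 + 0.000214] = 6.572, so f = 0.02315.
Total minor-loss coefficient ΣK = 1·1.5 = 1.5.
ΔP = [f·L/D + ΣK]·(ρV²/2) = [0.02315·39.8/0.0259 + 1.5]·(1020·1.218²/2) = [35.58 + 1.5]·756.5 = 2.805e+04 Pa.
Pumping power P = QΔP = 0.0006417·2.805e+04 = 18.00 W = 18.0 W.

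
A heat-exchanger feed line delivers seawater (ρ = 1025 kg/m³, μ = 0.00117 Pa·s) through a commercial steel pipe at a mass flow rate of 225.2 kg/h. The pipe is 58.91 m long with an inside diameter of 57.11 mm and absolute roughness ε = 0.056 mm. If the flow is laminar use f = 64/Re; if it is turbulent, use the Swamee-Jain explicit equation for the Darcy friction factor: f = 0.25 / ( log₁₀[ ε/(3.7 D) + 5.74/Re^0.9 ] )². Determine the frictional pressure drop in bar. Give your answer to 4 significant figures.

ΔP ≈ 1.611×10^-4 bar

ṁ = 225.2 kg/h = 225.2/3600 = 0.06256 kg/s.
A = πD²/4 = π(0.05711)²/4 = 0.002562 m²; mean velocity V = ṁ/(ρA) = 0.06256/(1025 · 0.002562) = 0.02382 m/s.
Reynolds number Re = ρVD/μ = 1025 · 0.02382 · 0.05711 / 0.00117 = 1192.
Re < 2300 → laminar flow, so f = 64/Re = 64/1192 = 0.05369 (the turbulent correlation is not needed).
Darcy-Weisbach: ΔP = f(L/D)(ρV²/2) = 0.05369·(58.91/0.05711)·(1025·0.02382²/2) = 0.05369·1032·0.2909 = 16.11 Pa.
ΔP = 16.11 Pa = 1.611×10^-4 bar.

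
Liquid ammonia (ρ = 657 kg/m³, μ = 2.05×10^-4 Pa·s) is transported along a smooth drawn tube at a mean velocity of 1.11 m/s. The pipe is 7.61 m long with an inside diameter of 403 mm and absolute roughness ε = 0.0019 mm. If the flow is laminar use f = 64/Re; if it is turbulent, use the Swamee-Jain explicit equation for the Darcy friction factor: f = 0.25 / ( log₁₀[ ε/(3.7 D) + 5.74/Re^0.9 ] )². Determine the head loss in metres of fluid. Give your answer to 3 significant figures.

Reynolds number Re = ρVD/μ = 657 · 1.11 · 0.403 / 0.000205 = 1.434e+06.
Re > 4000 → turbulent. Relative roughness ε/D = 1.9e-06/0.403 = 4.71e-06. Swamee-Jain: f = 0.25/(log₁₀[4.71e-06/3.7 + 5.74/1.434e+06^0.9])² = 0.25/(log₁₀[1.27e-06 + 1.65e-05])² = 0.25/(-4.75)² = 0.01108.
Darcy-Weisbach: ΔP = f(L/D)(ρV²/2) = 0.01108·(7.61/0.403)·(657·1.11²/2) = 0.01108·18.88·404.7 = 84.7 Pa.
Head loss h_f = ΔP/(ρg) = 84.7/(657·9.81) = 0.0131 m.

h_f ≈ 0.0131 m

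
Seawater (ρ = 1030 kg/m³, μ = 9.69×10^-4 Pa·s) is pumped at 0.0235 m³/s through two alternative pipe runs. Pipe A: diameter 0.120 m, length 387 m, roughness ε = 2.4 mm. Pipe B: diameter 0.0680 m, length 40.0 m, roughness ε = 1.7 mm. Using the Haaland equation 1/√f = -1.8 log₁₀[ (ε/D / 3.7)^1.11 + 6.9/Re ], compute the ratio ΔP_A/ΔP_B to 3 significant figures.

ΔP_A/ΔP_B ≈ 0.519

Pipe A: V = Q/A = 0.0235/0.01131 = 2.078 m/s; Re = 2.65e+05; ε/D = 0.02; Haaland → f = 0.04888; ΔP_A = f(L/D)(ρV²/2) = 3.505e+05 Pa.
Pipe B: V = Q/A = 0.0235/0.003632 = 6.471 m/s; Re = 4.677e+05; ε/D = 0.025; Haaland → f = 0.05326; ΔP_B = f(L/D)(ρV²/2) = 6.755e+05 Pa.
ΔP_A/ΔP_B = 3.505e+05/6.755e+05 = 0.519.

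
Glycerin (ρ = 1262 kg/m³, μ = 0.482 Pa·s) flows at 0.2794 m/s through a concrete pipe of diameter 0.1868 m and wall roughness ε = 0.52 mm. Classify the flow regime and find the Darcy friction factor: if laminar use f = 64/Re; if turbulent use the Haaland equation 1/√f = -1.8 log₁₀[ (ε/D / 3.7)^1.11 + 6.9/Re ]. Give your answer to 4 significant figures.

f ≈ 0.4683

Re = ρVD/μ = 1262·0.2794·0.1868/0.482 = 136.7.
Re < 2300 → laminar, so f = 64/Re = 0.4683 (roughness is irrelevant in laminar flow).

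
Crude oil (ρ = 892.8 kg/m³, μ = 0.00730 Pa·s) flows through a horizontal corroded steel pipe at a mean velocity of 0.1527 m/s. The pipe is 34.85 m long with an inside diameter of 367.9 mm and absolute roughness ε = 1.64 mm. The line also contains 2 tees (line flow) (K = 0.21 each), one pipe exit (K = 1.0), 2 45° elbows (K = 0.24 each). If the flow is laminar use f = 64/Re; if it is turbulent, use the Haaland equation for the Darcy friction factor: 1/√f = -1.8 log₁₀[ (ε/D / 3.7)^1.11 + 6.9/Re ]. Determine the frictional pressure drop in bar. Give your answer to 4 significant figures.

Reynolds number Re = ρVD/μ = 892.8 · 0.1527 · 0.3679 / 0.0073 = 6871.
Re > 4000 → turbulent. Relative roughness ε/D = 0.00164/0.3679 = 0.00446. Haaland: 1/√f = -1.8 log₁₀[(0.00446/3.7)^1.11 + 6.9/6871] = -1.8 log₁₀[0.000575 + 0.001] = 5.043, so f = 0.03933.
Total minor-loss coefficient ΣK = 2·0.21 + 1·1 + 2·0.24 = 1.9.
ΔP = [f·L/D + ΣK]·(ρV²/2) = [0.03933·34.85/0.3679 + 1.9]·(892.8·0.1527²/2) = [3.725 + 1.9]·10.41 = 58.55 Pa.
ΔP = 58.55 Pa = 5.855×10^-4 bar.

ΔP ≈ 5.855×10^-4 bar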